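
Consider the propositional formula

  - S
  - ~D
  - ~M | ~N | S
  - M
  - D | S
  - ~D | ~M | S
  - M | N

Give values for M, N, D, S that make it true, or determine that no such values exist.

M = True; N = True; D = False; S = True

Unit clause (S) forces S = True.
Unit clause (~D) forces D = False.
Unit clause (M) forces M = True.
Set N = True.
Check each clause:
  (S): S holds.
  (~D): ~D holds.
  (~M | ~N | S): S holds.
  (M): M holds.
  (D | S): S holds.
  (~D | ~M | S): ~D holds.
  (M | N): M holds.
All clauses satisfied.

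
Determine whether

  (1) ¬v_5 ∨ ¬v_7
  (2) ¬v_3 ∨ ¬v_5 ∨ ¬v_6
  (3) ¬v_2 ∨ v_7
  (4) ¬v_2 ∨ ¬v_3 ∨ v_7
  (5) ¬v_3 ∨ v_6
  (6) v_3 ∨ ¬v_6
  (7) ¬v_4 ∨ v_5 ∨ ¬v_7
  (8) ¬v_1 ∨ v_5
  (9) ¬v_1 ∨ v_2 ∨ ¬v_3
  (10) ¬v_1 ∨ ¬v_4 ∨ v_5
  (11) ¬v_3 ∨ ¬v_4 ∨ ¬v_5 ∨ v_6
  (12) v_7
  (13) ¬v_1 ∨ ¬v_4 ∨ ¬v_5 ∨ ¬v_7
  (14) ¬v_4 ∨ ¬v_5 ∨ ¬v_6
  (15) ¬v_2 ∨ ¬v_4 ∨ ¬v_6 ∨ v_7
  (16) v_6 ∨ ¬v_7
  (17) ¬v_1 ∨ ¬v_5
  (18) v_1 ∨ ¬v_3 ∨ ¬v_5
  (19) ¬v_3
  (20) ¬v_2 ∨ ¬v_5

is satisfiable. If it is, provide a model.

Unsatisfiable — no assignment works.

Case v_3 = True:
  Clause (¬v_3) is falsified — contradiction.
Case v_3 = False:
  (v_3 ∨ ¬v_6) forces v_6 = False.
  (v_7) forces v_7 = True.
  Clause (v_6 ∨ ¬v_7) is falsified — contradiction.
Both cases fail, so the formula is unsatisfiable.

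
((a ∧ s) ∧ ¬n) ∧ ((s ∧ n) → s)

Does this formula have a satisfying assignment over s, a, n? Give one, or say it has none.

s = True, a = True, n = False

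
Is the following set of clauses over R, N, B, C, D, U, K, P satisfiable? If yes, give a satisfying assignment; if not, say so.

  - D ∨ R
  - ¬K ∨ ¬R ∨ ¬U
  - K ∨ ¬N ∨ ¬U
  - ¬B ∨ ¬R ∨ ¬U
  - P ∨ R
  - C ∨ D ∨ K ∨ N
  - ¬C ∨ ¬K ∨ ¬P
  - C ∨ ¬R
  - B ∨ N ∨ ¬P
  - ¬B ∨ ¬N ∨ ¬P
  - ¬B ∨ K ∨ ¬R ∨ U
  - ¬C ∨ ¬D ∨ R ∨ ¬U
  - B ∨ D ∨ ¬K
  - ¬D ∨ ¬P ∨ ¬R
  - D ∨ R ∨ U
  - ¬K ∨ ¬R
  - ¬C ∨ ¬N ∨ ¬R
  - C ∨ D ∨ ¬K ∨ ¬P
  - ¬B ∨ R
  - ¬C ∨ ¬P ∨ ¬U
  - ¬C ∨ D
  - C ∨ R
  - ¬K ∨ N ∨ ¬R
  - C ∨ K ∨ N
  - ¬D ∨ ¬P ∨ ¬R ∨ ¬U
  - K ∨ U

Set R = True.
  then (C ∨ ¬R) forces C = True.
  then (¬K ∨ ¬R) forces K = False.
  then (¬C ∨ ¬N ∨ ¬R) forces N = False.
  then (¬C ∨ D) forces D = True.
  then (K ∨ U) forces U = True.
  then (¬B ∨ ¬R ∨ ¬U) forces B = False.
  then (B ∨ N ∨ ¬P) forces P = False.
All clauses satisfied.

R = True, N = False, B = False, C = True, D = True, U = True, K = False, P = False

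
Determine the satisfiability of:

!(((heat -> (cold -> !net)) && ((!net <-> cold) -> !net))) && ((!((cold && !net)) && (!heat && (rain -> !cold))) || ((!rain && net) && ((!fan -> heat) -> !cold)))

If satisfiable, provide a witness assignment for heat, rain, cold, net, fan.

heat = False; rain = False; cold = False; net = True; fan = False

  !(((heat -> (cold -> !net)) && ((!net <-> cold) -> !net))) = True
    (heat -> (cold -> !net)) && ((!net <-> cold) -> !net) = False
      heat -> (cold -> !net) = True
        cold -> !net = True
          !net = False
      (!net <-> cold) -> !net = False
        !net <-> cold = True
          !net = False
        !net = False
  (!((cold && !net)) && (!heat && (rain -> !cold))) || ((!rain && net) && ((!fan -> heat) -> !cold)) = True
    !((cold && !net)) && (!heat && (rain -> !cold)) = True
      !((cold && !net)) = True
        cold && !net = False
          !net = False
      !heat && (rain -> !cold) = True
        !heat = True
        rain -> !cold = True
          !cold = True
    (!rain && net) && ((!fan -> heat) -> !cold) = True
      !rain && net = True
        !rain = True
      (!fan -> heat) -> !cold = True
        !fan -> heat = False
          !fan = True
        !cold = True
Both conjuncts True, so the formula holds.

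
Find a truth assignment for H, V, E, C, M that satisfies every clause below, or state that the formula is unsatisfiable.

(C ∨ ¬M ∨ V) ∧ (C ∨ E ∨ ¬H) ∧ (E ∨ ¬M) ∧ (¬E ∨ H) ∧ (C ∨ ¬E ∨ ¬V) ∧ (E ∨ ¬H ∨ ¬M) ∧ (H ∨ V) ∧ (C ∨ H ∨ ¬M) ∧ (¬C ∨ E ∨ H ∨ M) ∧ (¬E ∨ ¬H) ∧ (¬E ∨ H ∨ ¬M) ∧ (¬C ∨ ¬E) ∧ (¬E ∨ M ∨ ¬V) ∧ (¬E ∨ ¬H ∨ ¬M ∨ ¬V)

H = True, V = True, E = False, C = True, M = False

Set H = True.
  then (¬E ∨ ¬H) forces E = False.
  then (C ∨ E ∨ ¬H) forces C = True.
  then (E ∨ ¬M) forces M = False.
Set V = True.
All clauses satisfied.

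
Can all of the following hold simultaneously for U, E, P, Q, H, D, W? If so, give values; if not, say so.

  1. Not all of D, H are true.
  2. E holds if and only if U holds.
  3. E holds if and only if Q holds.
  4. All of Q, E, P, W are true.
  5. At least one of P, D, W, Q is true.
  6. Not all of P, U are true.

Unsatisfiable

Case E = True:
  (2) with E=T forces U = True.
  (3) with E=T forces Q = True.
  (4) forces P = True.
  Constraint (6) is violated (P=T, U=T) — contradiction.
Case E = False:
  Constraint (4) is violated (E=F) — contradiction.
Both cases fail — unsatisfiable.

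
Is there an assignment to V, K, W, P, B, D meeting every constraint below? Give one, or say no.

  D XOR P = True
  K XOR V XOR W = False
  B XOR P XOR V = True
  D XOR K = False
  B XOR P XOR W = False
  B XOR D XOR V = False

V=T; K=T; W=F; P=F; B=F; D=T

D XOR P = T XOR F = True ✓
K XOR V XOR W = T XOR T XOR F = False ✓
B XOR P XOR V = F XOR F XOR T = True ✓
D XOR K = T XOR T = False ✓
B XOR P XOR W = F XOR F XOR F = False ✓
B XOR D XOR V = F XOR T XOR T = False ✓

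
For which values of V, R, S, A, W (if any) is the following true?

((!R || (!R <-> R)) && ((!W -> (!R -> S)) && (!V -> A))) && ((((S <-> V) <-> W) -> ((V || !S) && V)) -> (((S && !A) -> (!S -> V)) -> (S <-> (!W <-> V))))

V: True; R: False; S: False; A: True; W: True

  (!R || (!R <-> R)) && ((!W -> (!R -> S)) && (!V -> A)) = True
    !R || (!R <-> R) = True
      !R = True
      !R <-> R = False
        !R = True
    (!W -> (!R -> S)) && (!V -> A) = True
      !W -> (!R -> S) = True
        !W = False
        !R -> S = False
          !R = True
      !V -> A = True
        !V = False
  (((S <-> V) <-> W) -> ((V || !S) && V)) -> (((S && !A) -> (!S -> V)) -> (S <-> (!W <-> V))) = True
    ((S <-> V) <-> W) -> ((V || !S) && V) = True
      (S <-> V) <-> W = False
        S <-> V = False
      (V || !S) && V = True
        V || !S = True
          !S = True
    ((S && !A) -> (!S -> V)) -> (S <-> (!W <-> V)) = True
      (S && !A) -> (!S -> V) = True
        S && !A = False
          !A = False
        !S -> V = True
          !S = True
      S <-> (!W <-> V) = True
        !W <-> V = False
          !W = False
Both conjuncts True, so the formula holds.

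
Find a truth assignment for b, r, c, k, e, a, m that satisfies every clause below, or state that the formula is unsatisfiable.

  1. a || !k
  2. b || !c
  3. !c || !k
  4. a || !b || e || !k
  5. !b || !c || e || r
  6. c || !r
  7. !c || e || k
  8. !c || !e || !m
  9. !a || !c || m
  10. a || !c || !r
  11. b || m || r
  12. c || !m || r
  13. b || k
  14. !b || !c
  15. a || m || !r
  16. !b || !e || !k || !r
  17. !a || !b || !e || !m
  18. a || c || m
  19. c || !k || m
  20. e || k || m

Set b = True.
  then (!b || !c) forces c = False.
  then (c || !r) forces r = False.
  then (c || !m || r) forces m = False.
  then (a || c || m) forces a = True.
  then (c || !k || m) forces k = False.
  then (e || k || m) forces e = True.
All clauses satisfied.

b: True, r: False, c: False, k: False, e: True, a: True, m: False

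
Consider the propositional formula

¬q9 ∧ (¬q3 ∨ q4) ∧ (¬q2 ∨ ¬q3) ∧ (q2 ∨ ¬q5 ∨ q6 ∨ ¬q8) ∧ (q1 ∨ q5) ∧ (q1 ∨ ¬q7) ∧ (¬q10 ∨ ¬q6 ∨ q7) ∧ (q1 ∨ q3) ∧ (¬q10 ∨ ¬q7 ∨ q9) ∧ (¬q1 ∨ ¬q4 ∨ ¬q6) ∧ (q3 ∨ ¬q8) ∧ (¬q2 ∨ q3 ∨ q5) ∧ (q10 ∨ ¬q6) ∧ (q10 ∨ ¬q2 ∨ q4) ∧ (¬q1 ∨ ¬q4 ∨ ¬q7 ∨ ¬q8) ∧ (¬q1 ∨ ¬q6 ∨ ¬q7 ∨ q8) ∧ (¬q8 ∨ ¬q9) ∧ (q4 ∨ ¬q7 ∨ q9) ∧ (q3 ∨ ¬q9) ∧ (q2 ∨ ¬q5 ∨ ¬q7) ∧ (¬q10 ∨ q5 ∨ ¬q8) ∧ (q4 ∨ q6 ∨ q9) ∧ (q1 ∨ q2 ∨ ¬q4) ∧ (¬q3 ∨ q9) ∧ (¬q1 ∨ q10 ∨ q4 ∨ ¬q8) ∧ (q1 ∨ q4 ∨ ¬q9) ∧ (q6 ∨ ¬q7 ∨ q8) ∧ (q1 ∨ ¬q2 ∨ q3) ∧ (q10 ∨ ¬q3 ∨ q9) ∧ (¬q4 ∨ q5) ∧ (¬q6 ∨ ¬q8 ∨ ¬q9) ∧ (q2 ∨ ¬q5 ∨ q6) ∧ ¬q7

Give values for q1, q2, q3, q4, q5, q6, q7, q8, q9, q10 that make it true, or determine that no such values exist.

Unit clause (¬q9) forces q9 = False.
In (¬q3 ∨ q9) only ¬q3 is left, so q3 = False.
Unit clause (¬q7) forces q7 = False.
In (q1 ∨ q3) only q1 is left, so q1 = True.
In (q3 ∨ ¬q8) only ¬q8 is left, so q8 = False.
Set q2 = True.
  then (¬q2 ∨ q3 ∨ q5) forces q5 = True.
Set q4 = True.
  then (¬q1 ∨ ¬q4 ∨ ¬q6) forces q6 = False.
Set q10 = True.
All clauses satisfied.

q1 = True, q2 = True, q3 = False, q4 = True, q5 = True, q6 = False, q7 = False, q8 = False, q9 = False, q10 = True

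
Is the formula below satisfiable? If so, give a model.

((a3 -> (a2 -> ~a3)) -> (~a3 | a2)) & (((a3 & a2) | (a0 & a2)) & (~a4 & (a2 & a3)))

a0=T, a2=T, a3=T, a4=F

  (a3 -> (a2 -> ~a3)) -> (~a3 | a2) = True
    a3 -> (a2 -> ~a3) = False
      a2 -> ~a3 = False
        ~a3 = False
    ~a3 | a2 = True
      ~a3 = False
  ((a3 & a2) | (a0 & a2)) & (~a4 & (a2 & a3)) = True
    (a3 & a2) | (a0 & a2) = True
      a3 & a2 = True
      a0 & a2 = True
    ~a4 & (a2 & a3) = True
      ~a4 = True
      a2 & a3 = True
Both conjuncts True, so the formula holds.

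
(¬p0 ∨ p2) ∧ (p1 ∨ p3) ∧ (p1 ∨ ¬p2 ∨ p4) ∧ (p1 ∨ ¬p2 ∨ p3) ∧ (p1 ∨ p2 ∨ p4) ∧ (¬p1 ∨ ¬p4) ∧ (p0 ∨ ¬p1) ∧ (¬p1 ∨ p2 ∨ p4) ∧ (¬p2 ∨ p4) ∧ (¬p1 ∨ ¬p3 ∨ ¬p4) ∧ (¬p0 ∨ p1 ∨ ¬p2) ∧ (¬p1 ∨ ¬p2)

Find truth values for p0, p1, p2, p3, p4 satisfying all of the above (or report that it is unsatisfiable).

p0 = False, p1 = False, p2 = False, p3 = True, p4 = True

Try p0 = True:
  (¬p0 ∨ p2) forces p2 = True.
  (¬p2 ∨ p4) forces p4 = True.
  (¬p1 ∨ ¬p4) forces p1 = False.
  clause (¬p0 ∨ p1 ∨ ¬p2) is falsified — backtrack.
So p0 = False.
  then (p0 ∨ ¬p1) forces p1 = False.
  then (p1 ∨ p3) forces p3 = True.
Set p2 = False.
  then (p1 ∨ p2 ∨ p4) forces p4 = True.
All clauses satisfied.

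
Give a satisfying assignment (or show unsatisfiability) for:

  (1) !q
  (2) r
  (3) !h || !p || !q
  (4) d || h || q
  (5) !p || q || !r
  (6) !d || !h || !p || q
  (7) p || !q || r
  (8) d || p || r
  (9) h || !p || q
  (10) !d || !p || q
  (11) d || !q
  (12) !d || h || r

r = True, q = False, d = True, p = False, h = False

Unit clause (!q) forces q = False.
Unit clause (r) forces r = True.
In (!p || q || !r) only !p is left, so p = False.
Set d = True.
Set h = False.
All clauses satisfied.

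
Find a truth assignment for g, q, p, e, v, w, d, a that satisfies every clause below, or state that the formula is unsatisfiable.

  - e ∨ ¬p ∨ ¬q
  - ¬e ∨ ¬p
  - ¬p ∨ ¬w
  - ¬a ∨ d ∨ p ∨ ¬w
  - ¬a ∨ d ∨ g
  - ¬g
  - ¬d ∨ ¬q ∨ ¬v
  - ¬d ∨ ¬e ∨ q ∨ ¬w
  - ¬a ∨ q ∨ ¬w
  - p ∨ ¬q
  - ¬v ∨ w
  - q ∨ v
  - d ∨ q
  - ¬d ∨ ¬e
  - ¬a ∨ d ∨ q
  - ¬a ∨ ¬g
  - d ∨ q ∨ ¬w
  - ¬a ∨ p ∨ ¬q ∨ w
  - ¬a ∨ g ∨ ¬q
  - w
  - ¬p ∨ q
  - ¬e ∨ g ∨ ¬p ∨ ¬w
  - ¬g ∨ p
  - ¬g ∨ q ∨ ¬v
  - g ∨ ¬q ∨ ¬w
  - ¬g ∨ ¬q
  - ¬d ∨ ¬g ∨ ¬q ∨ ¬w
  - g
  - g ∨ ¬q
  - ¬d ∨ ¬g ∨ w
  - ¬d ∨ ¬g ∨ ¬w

Unsatisfiable — no assignment works.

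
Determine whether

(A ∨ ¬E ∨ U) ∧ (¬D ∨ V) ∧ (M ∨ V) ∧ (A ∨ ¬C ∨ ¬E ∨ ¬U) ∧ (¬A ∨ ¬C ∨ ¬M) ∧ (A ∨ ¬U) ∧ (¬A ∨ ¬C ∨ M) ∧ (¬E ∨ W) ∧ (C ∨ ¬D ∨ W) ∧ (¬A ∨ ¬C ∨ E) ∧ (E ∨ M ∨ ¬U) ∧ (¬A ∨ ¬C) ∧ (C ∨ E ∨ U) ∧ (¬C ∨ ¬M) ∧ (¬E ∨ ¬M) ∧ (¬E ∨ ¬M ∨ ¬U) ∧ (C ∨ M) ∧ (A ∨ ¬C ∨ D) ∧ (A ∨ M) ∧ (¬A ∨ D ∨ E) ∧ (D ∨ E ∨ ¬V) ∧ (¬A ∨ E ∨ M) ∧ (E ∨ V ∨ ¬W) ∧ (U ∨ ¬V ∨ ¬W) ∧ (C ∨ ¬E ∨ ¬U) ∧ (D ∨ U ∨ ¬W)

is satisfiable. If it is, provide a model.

Set V = True.
Set D = True.
Set C = False.
  then (C ∨ ¬D ∨ W) forces W = True.
  then (C ∨ M) forces M = True.
  then (U ∨ ¬V ∨ ¬W) forces U = True.
  then (C ∨ ¬E ∨ ¬U) forces E = False.
  then (A ∨ ¬U) forces A = True.
All clauses satisfied.

V = True; D = True; C = False; U = True; M = True; E = False; A = True; W = True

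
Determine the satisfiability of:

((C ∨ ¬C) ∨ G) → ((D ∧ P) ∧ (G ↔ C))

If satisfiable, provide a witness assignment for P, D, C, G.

P: True; D: True; C: False; G: False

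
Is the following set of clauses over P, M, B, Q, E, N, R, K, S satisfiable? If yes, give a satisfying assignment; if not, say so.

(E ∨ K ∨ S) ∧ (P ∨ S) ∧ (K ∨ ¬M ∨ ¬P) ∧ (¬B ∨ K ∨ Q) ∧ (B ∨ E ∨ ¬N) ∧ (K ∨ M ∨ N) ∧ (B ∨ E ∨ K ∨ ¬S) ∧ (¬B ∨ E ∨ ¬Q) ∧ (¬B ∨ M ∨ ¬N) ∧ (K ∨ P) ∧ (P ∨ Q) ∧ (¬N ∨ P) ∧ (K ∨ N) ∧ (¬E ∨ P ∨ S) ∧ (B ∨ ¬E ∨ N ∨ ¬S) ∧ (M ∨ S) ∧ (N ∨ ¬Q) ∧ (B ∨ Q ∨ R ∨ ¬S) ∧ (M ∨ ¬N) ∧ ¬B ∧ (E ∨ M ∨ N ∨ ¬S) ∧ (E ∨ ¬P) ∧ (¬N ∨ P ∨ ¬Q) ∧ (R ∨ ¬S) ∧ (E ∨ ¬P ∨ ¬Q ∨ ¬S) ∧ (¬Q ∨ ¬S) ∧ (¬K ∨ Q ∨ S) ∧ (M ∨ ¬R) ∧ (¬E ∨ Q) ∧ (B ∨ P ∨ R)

P=T; M=T; B=F; Q=T; E=T; N=T; R=T; K=T; S=F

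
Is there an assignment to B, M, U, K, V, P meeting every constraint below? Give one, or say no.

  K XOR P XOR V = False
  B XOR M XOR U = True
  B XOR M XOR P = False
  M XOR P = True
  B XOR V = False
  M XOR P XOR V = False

B=T, M=F, U=F, K=F, V=T, P=T

K XOR P XOR V = F XOR T XOR T = False ✓
B XOR M XOR U = T XOR F XOR F = True ✓
B XOR M XOR P = T XOR F XOR T = False ✓
M XOR P = F XOR T = True ✓
B XOR V = T XOR T = False ✓
M XOR P XOR V = F XOR T XOR T = False ✓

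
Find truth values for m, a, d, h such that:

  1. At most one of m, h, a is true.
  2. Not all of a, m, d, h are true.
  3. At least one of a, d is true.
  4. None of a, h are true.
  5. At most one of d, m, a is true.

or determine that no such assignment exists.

m = False, a = False, d = True, h = False

  (1) {m, h, a}: 0 true — at most one ✓
  (2) {a, m, d, h}: 1/4 true — not all ✓
  (3) {a, d}: 1 true — at least one ✓
  (4) {a, h}: 0 true — none ✓
  (5) {d, m, a}: 1 true — at most one ✓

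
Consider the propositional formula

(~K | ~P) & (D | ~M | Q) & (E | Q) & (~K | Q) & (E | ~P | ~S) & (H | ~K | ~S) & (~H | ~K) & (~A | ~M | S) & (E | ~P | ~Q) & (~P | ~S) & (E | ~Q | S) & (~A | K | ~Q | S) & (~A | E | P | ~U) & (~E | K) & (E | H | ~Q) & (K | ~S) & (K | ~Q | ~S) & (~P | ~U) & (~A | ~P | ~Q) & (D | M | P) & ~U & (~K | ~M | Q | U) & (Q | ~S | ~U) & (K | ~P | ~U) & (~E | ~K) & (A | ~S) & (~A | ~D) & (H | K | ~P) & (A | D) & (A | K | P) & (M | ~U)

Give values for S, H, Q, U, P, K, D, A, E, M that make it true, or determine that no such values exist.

Case E = True:
  (~E | K) forces K = True.
  Clause (~E | ~K) is falsified — contradiction.
Case E = False:
  (E | Q) forces Q = True.
  (E | ~P | ~Q) forces P = False.
  (E | ~Q | S) forces S = True.
  (E | H | ~Q) forces H = True.
  (~H | ~K) forces K = False.
  Clause (K | ~S) is falsified — contradiction.
Both cases fail, so the formula is unsatisfiable.

No satisfying assignment exists.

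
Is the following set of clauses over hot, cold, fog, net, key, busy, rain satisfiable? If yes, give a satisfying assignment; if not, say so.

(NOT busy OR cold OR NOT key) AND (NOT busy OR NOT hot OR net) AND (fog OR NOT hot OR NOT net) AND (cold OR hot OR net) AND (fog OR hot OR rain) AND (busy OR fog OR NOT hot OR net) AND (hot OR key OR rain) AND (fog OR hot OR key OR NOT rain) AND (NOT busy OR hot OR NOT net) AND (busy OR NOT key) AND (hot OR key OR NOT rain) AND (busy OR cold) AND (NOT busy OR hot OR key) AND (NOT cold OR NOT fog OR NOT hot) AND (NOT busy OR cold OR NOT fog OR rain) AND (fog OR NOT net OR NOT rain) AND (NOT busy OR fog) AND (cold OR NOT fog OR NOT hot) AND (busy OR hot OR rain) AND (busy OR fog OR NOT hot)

Set hot = False.
Try cold = False:
  (cold OR hot OR net) forces net = True.
  (NOT busy OR hot OR NOT net) forces busy = False.
  clause (busy OR cold) is falsified — backtrack.
So cold = True.
Set fog = True.
Set net = False.
Try key = False:
  (hot OR key OR rain) forces rain = True.
  clause (hot OR key OR NOT rain) is falsified — backtrack.
So key = True.
  then (busy OR NOT key) forces busy = True.
Set rain = True.
All clauses satisfied.

hot = False, cold = True, fog = True, net = False, key = True, busy = True, rain = True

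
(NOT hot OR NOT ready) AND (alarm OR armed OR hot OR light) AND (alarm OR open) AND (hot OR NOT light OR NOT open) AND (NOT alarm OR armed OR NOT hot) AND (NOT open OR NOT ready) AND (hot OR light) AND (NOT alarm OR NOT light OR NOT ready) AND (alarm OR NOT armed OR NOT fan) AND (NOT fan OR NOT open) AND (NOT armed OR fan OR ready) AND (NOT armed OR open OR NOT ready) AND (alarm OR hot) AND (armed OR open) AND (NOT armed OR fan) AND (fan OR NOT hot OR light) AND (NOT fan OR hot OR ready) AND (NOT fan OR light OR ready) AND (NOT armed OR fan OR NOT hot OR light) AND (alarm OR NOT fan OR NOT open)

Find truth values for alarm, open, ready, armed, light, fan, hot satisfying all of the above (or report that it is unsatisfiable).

alarm = True; open = False; ready = False; armed = True; light = True; fan = True; hot = True

Set alarm = True.
Set open = False.
  then (armed OR open) forces armed = True.
  then (NOT armed OR fan) forces fan = True.
  then (NOT armed OR open OR NOT ready) forces ready = False.
  then (NOT fan OR hot OR ready) forces hot = True.
  then (NOT fan OR light OR ready) forces light = True.
All clauses satisfied.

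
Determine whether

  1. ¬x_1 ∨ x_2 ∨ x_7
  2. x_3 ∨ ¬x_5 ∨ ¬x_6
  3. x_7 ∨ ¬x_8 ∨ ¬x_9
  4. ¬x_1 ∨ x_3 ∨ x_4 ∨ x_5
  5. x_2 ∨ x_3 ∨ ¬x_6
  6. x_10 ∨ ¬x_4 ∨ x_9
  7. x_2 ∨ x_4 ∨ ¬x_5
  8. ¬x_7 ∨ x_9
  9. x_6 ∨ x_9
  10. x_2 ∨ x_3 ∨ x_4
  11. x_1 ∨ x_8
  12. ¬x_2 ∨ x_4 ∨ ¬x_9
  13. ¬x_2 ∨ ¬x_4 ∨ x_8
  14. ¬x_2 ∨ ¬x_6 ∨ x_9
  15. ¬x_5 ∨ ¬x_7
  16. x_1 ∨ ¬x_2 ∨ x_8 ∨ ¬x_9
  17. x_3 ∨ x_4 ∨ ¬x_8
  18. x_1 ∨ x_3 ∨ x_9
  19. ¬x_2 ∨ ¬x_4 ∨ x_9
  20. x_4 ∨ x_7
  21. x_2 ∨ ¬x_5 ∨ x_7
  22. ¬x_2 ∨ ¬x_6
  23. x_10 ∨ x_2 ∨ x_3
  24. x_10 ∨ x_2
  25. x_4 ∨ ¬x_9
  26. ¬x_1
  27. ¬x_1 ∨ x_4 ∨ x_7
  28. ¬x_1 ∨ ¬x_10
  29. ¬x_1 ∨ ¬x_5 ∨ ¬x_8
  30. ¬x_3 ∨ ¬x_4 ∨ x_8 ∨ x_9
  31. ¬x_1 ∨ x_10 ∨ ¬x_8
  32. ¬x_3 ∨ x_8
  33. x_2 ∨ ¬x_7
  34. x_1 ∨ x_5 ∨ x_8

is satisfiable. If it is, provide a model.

x_1: False; x_2: True; x_3: True; x_4: True; x_5: False; x_6: False; x_7: True; x_8: True; x_9: True; x_10: False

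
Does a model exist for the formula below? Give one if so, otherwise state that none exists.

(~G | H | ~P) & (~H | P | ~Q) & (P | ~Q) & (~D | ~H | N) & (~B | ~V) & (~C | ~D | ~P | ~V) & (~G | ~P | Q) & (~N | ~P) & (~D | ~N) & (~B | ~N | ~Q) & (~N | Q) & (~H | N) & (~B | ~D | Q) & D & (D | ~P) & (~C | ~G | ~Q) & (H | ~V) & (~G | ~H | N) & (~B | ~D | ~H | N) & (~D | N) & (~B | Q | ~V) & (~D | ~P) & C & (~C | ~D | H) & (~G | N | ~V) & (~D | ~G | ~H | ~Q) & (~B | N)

Case D = True:
  (~D | ~N) forces N = False.
  Clause (~D | N) is falsified — contradiction.
Case D = False:
  Clause (D) is falsified — contradiction.
Both cases fail, so the formula is unsatisfiable.

The formula is unsatisfiable.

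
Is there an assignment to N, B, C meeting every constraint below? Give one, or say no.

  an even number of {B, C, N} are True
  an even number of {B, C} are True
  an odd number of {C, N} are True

N: False; B: True; C: True

{B, C, N}: 2 true → even ✓
{B, C}: 2 true → even ✓
{C, N}: 1 true → odd ✓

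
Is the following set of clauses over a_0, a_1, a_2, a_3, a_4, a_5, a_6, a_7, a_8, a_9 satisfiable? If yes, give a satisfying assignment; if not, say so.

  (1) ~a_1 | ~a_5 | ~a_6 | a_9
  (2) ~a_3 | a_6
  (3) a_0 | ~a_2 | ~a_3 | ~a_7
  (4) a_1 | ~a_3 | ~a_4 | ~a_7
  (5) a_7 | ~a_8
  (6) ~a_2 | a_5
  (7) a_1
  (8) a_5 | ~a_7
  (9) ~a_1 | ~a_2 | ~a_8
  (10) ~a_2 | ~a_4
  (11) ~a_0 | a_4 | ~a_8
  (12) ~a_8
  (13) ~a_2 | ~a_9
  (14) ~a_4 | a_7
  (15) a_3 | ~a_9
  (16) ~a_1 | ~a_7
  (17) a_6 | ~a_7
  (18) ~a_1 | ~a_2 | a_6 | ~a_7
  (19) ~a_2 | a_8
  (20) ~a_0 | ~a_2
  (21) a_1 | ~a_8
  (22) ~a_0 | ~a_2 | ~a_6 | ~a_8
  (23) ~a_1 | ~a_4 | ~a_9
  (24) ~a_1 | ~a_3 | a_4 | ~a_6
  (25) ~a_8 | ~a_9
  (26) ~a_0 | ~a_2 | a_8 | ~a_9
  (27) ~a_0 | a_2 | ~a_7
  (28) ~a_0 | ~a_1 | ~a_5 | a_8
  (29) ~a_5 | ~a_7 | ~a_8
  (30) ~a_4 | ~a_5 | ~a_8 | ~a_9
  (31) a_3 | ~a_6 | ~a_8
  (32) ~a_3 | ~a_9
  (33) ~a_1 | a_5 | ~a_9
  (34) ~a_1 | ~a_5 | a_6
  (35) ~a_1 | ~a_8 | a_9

Unit clause (a_1) forces a_1 = True.
Unit clause (~a_8) forces a_8 = False.
In (~a_1 | ~a_7) only ~a_7 is left, so a_7 = False.
In (~a_2 | a_8) only ~a_2 is left, so a_2 = False.
In (~a_4 | a_7) only ~a_4 is left, so a_4 = False.
Set a_0 = False.
Try a_3 = True:
  (~a_3 | a_6) forces a_6 = True.
  clause (~a_1 | ~a_3 | a_4 | ~a_6) is falsified — backtrack.
So a_3 = False.
  then (a_3 | ~a_9) forces a_9 = False.
Set a_5 = False.
Set a_6 = False.
All clauses satisfied.

a_0 = False, a_1 = True, a_2 = False, a_3 = False, a_4 = False, a_5 = False, a_6 = False, a_7 = False, a_8 = False, a_9 = False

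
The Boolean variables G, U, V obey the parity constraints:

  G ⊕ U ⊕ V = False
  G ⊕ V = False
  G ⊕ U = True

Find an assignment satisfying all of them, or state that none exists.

G: True, U: False, V: True

G ⊕ U ⊕ V = T ⊕ F ⊕ T = False ✓
G ⊕ V = T ⊕ T = False ✓
G ⊕ U = T ⊕ F = True ✓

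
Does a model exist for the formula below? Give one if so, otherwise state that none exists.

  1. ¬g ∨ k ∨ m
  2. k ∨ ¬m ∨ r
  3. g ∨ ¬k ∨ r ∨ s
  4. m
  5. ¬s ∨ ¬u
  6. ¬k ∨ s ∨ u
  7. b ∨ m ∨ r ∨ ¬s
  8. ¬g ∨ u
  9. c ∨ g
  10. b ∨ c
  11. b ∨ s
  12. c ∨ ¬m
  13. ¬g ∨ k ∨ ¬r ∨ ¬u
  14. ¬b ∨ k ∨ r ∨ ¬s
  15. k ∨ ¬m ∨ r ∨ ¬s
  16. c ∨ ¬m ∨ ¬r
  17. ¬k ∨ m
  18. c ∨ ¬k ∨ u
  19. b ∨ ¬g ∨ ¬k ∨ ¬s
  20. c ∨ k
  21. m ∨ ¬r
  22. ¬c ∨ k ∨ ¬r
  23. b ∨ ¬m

Unit clause (m) forces m = True.
In (c ∨ ¬m) only c is left, so c = True.
In (b ∨ ¬m) only b is left, so b = True.
Set s = False.
Try k = False:
  (k ∨ ¬m ∨ r) forces r = True.
  clause (¬c ∨ k ∨ ¬r) is falsified — backtrack.
So k = True.
  then (¬k ∨ s ∨ u) forces u = True.
Set r = True.
Set g = True.
All clauses satisfied.

m: True; s: False; b: True; c: True; k: True; r: True; u: True; g: True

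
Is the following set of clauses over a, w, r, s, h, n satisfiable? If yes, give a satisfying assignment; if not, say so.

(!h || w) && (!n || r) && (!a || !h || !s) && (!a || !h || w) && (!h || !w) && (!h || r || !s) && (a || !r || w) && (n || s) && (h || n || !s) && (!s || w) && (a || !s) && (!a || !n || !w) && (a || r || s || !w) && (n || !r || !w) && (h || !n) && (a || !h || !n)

Case h = True:
  (!h || w) forces w = True.
  Clause (!h || !w) is falsified — contradiction.
Case h = False:
  (h || !n) forces n = False.
  (n || s) forces s = True.
  Clause (h || n || !s) is falsified — contradiction.
Both cases fail, so the formula is unsatisfiable.

UNSATISFIABLE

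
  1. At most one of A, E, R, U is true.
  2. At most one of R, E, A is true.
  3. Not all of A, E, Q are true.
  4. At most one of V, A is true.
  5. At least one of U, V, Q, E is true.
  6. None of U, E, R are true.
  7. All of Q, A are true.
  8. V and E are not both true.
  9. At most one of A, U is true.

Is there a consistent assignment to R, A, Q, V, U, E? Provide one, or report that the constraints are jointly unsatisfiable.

R: False; A: True; Q: True; V: False; U: False; E: False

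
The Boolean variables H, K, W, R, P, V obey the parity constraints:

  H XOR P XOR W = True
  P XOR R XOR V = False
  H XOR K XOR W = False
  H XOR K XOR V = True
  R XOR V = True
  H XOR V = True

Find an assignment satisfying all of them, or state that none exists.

H=T, K=F, W=T, R=T, P=T, V=F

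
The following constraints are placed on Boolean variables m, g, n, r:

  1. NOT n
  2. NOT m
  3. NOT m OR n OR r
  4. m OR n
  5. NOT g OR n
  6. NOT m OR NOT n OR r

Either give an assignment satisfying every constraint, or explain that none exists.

Case m = True:
  Clause (NOT m) is falsified — contradiction.
Case m = False:
  (NOT n) forces n = False.
  Clause (m OR n) is falsified — contradiction.
Both cases fail, so the formula is unsatisfiable.

Unsatisfiable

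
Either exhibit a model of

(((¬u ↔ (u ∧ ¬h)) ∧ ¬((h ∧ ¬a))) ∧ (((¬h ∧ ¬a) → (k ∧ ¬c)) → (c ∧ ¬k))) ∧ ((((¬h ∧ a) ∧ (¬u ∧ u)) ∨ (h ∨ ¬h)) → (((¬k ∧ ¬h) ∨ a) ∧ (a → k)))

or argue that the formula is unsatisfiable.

Unsatisfiable

Case u = True: the formula simplifies to ((h ∧ ¬((h ∧ ¬a))) ∧ (((¬h ∧ ¬a) → (k ∧ ¬c)) → (c ∧ ¬k))) ∧ ((h ∨ ¬h) → (((¬k ∧ ¬h) ∨ a) ∧ (a → k))).
  h = True: simplifies to (¬(¬a) ∧ (c ∧ ¬k)) ∧ (a ∧ (a → k)).
    a = True: simplifies to (c ∧ ¬k) ∧ k.
      k = True: the conjunct ¬k is False.
      k = False: the conjunct k is False.
    a = False: the conjunct ¬(¬a) becomes ¬(¬False) = False.
  h = False: the conjunct h is False.
Case u = False: the conjunct ¬u ↔ (u ∧ ¬h) becomes ¬False ↔ (False ∧ ¬h) = False.
Both cases fail — unsatisfiable.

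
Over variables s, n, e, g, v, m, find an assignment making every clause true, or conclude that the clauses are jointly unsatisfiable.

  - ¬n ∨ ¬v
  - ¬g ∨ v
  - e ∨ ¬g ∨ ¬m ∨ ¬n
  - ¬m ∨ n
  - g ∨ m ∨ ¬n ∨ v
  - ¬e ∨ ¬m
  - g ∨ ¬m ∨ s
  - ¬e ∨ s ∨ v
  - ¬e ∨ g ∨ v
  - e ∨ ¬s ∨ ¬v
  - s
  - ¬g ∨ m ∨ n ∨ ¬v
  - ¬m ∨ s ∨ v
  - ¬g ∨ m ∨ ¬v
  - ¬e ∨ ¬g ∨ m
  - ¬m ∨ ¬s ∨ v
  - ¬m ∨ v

s = True, n = False, e = False, g = False, v = False, m = False

Unit clause (s) forces s = True.
Try n = True:
  (¬n ∨ ¬v) forces v = False.
  (¬g ∨ v) forces g = False.
  (g ∨ m ∨ ¬n ∨ v) forces m = True.
  clause (¬m ∨ ¬s ∨ v) is falsified — backtrack.
So n = False.
  then (¬m ∨ n) forces m = False.
Set e = False.
  then (e ∨ ¬s ∨ ¬v) forces v = False.
  then (¬g ∨ v) forces g = False.
All clauses satisfied.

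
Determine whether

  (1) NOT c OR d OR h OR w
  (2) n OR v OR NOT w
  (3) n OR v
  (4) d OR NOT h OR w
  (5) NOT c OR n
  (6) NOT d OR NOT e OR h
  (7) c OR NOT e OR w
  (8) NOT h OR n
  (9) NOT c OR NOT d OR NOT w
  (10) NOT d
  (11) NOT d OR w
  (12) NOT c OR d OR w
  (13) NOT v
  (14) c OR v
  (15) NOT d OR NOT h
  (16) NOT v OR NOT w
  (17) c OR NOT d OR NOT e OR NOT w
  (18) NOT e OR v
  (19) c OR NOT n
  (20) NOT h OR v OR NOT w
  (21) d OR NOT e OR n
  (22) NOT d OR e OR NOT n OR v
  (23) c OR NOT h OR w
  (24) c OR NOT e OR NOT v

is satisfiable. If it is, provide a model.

n = True, v = False, c = True, d = False, h = False, w = True, e = False

Unit clause (NOT d) forces d = False.
Unit clause (NOT v) forces v = False.
In (c OR v) only c is left, so c = True.
In (NOT e OR v) only NOT e is left, so e = False.
In (n OR v) only n is left, so n = True.
In (NOT c OR d OR w) only w is left, so w = True.
In (NOT h OR v OR NOT w) only NOT h is left, so h = False.
All clauses satisfied.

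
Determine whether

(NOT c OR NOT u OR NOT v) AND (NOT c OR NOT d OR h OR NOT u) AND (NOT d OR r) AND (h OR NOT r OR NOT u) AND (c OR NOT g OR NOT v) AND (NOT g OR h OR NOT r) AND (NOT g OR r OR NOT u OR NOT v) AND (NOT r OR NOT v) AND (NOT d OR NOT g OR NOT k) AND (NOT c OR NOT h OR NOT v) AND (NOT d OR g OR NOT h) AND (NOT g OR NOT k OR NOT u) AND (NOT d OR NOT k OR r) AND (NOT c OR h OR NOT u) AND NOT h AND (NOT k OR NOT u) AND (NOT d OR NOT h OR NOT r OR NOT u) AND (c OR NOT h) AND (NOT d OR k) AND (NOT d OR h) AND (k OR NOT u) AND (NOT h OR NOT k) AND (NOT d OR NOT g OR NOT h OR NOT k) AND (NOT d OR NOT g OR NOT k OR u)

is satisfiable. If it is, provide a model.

Unit clause (NOT h) forces h = False.
In (NOT d OR h) only NOT d is left, so d = False.
Set c = False.
Set g = True.
  then (c OR NOT g OR NOT v) forces v = False.
  then (NOT g OR h OR NOT r) forces r = False.
Set k = True.
  then (NOT g OR NOT k OR NOT u) forces u = False.
All clauses satisfied.

d = False, c = False, g = True, h = False, v = False, k = True, u = False, r = False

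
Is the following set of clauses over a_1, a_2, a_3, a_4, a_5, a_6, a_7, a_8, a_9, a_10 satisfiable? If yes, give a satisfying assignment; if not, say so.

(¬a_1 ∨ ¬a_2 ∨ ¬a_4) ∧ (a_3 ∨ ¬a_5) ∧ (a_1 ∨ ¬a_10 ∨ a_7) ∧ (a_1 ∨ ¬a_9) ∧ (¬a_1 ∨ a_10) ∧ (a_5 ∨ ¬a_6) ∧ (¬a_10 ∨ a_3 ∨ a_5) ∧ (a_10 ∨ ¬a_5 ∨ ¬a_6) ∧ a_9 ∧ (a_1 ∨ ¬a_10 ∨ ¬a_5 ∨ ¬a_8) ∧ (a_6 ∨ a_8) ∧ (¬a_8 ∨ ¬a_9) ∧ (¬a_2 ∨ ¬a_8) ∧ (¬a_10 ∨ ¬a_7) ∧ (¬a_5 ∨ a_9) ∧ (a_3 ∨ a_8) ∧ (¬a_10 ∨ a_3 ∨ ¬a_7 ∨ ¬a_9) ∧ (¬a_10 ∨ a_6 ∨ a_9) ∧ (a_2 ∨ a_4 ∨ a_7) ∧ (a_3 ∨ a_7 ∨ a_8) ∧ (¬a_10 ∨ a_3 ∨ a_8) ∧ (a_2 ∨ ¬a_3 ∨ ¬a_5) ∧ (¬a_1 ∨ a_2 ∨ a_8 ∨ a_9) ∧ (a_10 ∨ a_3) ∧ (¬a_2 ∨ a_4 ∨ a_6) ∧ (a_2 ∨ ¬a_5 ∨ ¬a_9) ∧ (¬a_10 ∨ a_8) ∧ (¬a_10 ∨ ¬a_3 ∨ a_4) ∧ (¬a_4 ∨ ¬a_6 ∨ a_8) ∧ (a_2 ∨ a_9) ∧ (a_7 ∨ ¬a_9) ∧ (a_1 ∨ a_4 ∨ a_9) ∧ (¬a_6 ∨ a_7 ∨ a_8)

Case a_9 = True:
  (a_1 ∨ ¬a_9) forces a_1 = True.
  (¬a_1 ∨ a_10) forces a_10 = True.
  (¬a_8 ∨ ¬a_9) forces a_8 = False.
  Clause (¬a_10 ∨ a_8) is falsified — contradiction.
Case a_9 = False:
  Clause (a_9) is falsified — contradiction.
Both cases fail, so the formula is unsatisfiable.

UNSATISFIABLE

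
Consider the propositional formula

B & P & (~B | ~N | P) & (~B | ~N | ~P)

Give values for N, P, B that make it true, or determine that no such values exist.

N=F; P=T; B=T

Unit clause (B) forces B = True.
Unit clause (P) forces P = True.
In (~B | ~N | ~P) only ~N is left, so N = False.
Check each clause:
  (B): B holds.
  (P): P holds.
  (~B | ~N | P): ~N holds.
  (~B | ~N | ~P): ~N holds.
All clauses satisfied.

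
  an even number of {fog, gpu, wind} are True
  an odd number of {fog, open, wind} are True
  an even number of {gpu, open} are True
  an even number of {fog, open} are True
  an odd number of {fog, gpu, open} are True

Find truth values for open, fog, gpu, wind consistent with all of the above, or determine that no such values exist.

Adding constraints 1, 2, 3 mod 2: every variable appears an even number of times on the left, so the left side is 0.
But the right sides sum to 1 (mod 2). 0 ≠ 1 — the system is inconsistent.

Unsatisfiable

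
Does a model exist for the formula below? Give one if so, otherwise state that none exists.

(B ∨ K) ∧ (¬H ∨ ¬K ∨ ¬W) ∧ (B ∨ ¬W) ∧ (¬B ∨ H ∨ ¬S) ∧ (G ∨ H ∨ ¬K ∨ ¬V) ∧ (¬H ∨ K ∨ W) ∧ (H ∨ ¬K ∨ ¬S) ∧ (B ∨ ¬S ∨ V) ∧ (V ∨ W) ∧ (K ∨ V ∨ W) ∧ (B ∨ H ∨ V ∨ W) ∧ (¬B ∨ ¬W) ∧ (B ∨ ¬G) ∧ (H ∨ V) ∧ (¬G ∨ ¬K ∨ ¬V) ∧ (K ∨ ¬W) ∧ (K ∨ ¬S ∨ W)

G = False; V = True; W = False; B = False; K = True; H = True; S = True

Set G = False.
Try V = False:
  (V ∨ W) forces W = True.
  (B ∨ ¬W) forces B = True.
  clause (¬B ∨ ¬W) is falsified — backtrack.
So V = True.
Try W = True:
  (B ∨ ¬W) forces B = True.
  clause (¬B ∨ ¬W) is falsified — backtrack.
So W = False.
Set B = False.
  then (B ∨ K) forces K = True.
  then (G ∨ H ∨ ¬K ∨ ¬V) forces H = True.
Set S = True.
All clauses satisfied.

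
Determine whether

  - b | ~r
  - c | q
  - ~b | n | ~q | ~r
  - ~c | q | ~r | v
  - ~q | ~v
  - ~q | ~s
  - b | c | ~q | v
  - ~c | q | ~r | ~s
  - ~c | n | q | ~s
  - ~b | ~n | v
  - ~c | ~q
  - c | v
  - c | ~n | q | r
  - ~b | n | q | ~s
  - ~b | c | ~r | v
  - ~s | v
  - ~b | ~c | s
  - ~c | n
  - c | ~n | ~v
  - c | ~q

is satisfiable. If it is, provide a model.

c = True; r = False; b = False; q = False; v = True; n = True; s = True

Try c = False:
  (c | q) forces q = True.
  clause (c | ~q) is falsified — backtrack.
So c = True.
  then (~c | ~q) forces q = False.
  then (~c | n) forces n = True.
Set r = False.
Set b = False.
Set v = True.
Set s = True.
All clauses satisfied.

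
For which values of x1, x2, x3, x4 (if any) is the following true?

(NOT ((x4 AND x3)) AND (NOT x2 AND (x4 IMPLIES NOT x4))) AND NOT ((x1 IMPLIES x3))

x1: True; x2: False; x3: False; x4: False

  NOT ((x4 AND x3)) AND (NOT x2 AND (x4 IMPLIES NOT x4)) = True
    NOT ((x4 AND x3)) = True
      x4 AND x3 = False
    NOT x2 AND (x4 IMPLIES NOT x4) = True
      NOT x2 = True
      x4 IMPLIES NOT x4 = True
        NOT x4 = True
  NOT ((x1 IMPLIES x3)) = True
    x1 IMPLIES x3 = False
Both conjuncts True, so the formula holds.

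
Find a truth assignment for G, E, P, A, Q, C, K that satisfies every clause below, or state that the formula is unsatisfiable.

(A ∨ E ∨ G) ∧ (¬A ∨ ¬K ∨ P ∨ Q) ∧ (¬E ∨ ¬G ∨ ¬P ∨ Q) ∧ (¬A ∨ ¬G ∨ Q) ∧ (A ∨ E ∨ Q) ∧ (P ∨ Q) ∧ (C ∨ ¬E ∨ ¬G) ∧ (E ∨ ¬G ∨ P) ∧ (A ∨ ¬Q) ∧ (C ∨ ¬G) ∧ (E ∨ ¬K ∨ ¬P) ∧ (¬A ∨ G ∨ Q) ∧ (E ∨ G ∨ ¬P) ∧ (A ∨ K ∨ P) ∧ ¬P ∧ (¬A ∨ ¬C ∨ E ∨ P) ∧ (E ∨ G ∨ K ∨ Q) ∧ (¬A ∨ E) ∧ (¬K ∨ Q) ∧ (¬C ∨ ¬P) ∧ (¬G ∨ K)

Unit clause (¬P) forces P = False.
In (P ∨ Q) only Q is left, so Q = True.
In (A ∨ ¬Q) only A is left, so A = True.
In (¬A ∨ E) only E is left, so E = True.
Set G = False.
Set C = True.
Set K = False.
All clauses satisfied.

G: False; E: True; P: False; A: True; Q: True; C: True; K: False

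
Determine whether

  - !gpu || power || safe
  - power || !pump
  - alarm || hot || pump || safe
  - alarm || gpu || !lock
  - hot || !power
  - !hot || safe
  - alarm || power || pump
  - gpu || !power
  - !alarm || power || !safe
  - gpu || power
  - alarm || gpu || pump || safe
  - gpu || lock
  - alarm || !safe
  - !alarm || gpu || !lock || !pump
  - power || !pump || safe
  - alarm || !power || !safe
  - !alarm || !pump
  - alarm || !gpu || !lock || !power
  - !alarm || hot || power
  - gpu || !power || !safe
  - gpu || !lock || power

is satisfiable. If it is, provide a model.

Set gpu = True.
Try hot = False:
  (hot || !power) forces power = False.
  (!gpu || power || safe) forces safe = True.
  (power || !pump) forces pump = False.
  (alarm || power || pump) forces alarm = True.
  clause (!alarm || power || !safe) is falsified — backtrack.
So hot = True.
  then (!hot || safe) forces safe = True.
  then (alarm || !safe) forces alarm = True.
  then (!alarm || !pump) forces pump = False.
  then (!alarm || power || !safe) forces power = True.
Set lock = False.
All clauses satisfied.

gpu = True, hot = True, safe = True, alarm = True, power = True, pump = False, lock = False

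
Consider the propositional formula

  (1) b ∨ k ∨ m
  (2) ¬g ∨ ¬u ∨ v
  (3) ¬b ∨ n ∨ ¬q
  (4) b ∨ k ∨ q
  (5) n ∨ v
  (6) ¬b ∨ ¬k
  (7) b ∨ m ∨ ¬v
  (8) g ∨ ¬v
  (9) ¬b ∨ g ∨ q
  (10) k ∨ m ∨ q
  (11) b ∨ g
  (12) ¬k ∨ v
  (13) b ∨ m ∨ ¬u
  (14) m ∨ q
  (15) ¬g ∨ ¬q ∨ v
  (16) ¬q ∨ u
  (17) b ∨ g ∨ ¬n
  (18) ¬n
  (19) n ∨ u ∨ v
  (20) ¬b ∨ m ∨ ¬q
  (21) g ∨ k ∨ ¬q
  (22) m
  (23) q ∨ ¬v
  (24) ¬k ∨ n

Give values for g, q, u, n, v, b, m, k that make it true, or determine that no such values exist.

g = True, q = True, u = True, n = False, v = True, b = False, m = True, k = False

Unit clause (¬n) forces n = False.
Unit clause (m) forces m = True.
In (¬k ∨ n) only ¬k is left, so k = False.
In (n ∨ v) only v is left, so v = True.
In (g ∨ ¬v) only g is left, so g = True.
In (q ∨ ¬v) only q is left, so q = True.
In (¬b ∨ n ∨ ¬q) only ¬b is left, so b = False.
In (¬q ∨ u) only u is left, so u = True.
All clauses satisfied.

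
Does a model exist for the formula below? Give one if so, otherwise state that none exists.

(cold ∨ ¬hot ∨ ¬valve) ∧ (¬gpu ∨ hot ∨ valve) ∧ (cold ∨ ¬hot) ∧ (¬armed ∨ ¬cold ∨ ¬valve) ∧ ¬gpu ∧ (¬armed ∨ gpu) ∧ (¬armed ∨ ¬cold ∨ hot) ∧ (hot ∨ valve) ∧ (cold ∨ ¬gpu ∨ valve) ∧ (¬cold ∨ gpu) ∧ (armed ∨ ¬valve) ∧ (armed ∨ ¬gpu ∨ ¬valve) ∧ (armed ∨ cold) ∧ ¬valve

Case gpu = True:
  Clause (¬gpu) is falsified — contradiction.
Case gpu = False:
  (¬armed ∨ gpu) forces armed = False.
  (¬cold ∨ gpu) forces cold = False.
  Clause (armed ∨ cold) is falsified — contradiction.
Both cases fail, so the formula is unsatisfiable.

The formula is unsatisfiable.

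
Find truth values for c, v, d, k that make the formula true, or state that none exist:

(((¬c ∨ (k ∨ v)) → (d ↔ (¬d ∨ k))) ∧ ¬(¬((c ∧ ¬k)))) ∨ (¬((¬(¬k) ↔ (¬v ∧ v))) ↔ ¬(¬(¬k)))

c = True, v = False, d = True, k = False

  (((¬c ∨ (k ∨ v)) → (d ↔ (¬d ∨ k))) ∧ ¬(¬((c ∧ ¬k)))) ∨ (¬((¬(¬k) ↔ (¬v ∧ v))) ↔ ¬(¬(¬k))) = True
    ((¬c ∨ (k ∨ v)) → (d ↔ (¬d ∨ k))) ∧ ¬(¬((c ∧ ¬k))) = True
      (¬c ∨ (k ∨ v)) → (d ↔ (¬d ∨ k)) = True
        ¬c ∨ (k ∨ v) = False
          ¬c = False
          k ∨ v = False
        d ↔ (¬d ∨ k) = False
          ¬d ∨ k = False
            ¬d = False
      ¬(¬((c ∧ ¬k))) = True
        ¬((c ∧ ¬k)) = False
          c ∧ ¬k = True
            ¬k = True
    ¬((¬(¬k) ↔ (¬v ∧ v))) ↔ ¬(¬(¬k)) = False
      ¬((¬(¬k) ↔ (¬v ∧ v))) = False
        ¬(¬k) ↔ (¬v ∧ v) = True
          ¬(¬k) = False
            ¬k = True
          ¬v ∧ v = False
            ¬v = True
      ¬(¬(¬k)) = True
        ¬(¬k) = False
          ¬k = True
The formula evaluates to True.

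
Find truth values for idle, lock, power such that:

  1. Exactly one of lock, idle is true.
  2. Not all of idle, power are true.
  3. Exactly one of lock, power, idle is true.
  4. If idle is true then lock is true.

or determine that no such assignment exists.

idle=F, lock=T, power=F

  (1) {lock, idle}: 1 true — exactly one ✓
  (2) {idle, power}: 0/2 true — not all ✓
  (3) {lock, power, idle}: 1 true — exactly one ✓
  (4) idle=F ⇒ lock: vacuous ✓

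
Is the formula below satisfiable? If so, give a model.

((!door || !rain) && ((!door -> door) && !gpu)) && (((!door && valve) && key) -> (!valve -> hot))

valve: False, gpu: False, door: True, rain: False, key: False, hot: True

  (!door || !rain) && ((!door -> door) && !gpu) = True
    !door || !rain = True
      !door = False
      !rain = True
    (!door -> door) && !gpu = True
      !door -> door = True
        !door = False
      !gpu = True
  ((!door && valve) && key) -> (!valve -> hot) = True
    (!door && valve) && key = False
      !door && valve = False
        !door = False
    !valve -> hot = True
      !valve = True
Both conjuncts True, so the formula holds.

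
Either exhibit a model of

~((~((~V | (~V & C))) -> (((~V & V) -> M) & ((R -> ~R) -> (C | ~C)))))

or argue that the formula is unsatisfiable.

UNSATISFIABLE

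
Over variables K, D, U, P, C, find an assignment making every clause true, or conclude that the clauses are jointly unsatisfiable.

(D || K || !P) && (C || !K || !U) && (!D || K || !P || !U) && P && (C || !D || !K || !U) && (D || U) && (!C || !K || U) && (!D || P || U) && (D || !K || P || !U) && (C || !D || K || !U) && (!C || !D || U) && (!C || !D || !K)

K=T, D=T, U=F, P=T, C=F

Unit clause (P) forces P = True.
Set K = True.
Set D = True.
  then (!C || !D || !K) forces C = False.
  then (C || !K || !U) forces U = False.
All clauses satisfied.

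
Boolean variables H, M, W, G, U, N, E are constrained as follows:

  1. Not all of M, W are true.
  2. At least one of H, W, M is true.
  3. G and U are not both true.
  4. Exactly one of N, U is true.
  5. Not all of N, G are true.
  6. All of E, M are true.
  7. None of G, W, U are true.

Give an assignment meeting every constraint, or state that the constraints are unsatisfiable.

H=F, M=T, W=F, G=F, U=F, N=T, E=T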